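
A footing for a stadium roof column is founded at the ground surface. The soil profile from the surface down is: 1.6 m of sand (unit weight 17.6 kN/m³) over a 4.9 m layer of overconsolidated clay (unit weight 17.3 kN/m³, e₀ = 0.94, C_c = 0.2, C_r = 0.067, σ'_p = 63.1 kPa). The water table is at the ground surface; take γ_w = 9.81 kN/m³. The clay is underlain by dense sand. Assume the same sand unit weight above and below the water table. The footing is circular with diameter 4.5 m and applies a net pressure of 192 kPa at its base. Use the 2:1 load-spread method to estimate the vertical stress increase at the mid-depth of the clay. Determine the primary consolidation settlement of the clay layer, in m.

Mid-depth of clay below the ground surface: z = 1.6 + 4.9/2 = 4.05 m.
Total vertical stress at mid-clay: σ_v = 17.6×1.6 + 17.3×2.45 = 70.545 kPa.
Pore pressure: u = 9.81×(4.05 − 0) = 39.73 kPa.
Initial effective stress: σ'_0 = σ_v − u = 70.545 − 39.73 = 30.815 kPa.
Stress increase at mid-clay by the 2:1 spreading method:
Δσ ≈ qD²/(D+z)² = 192×4.5²/(4.5+4.05)² = 53.186 kPa
Final effective stress: σ'_f = 30.815 + 53.186 = 84.001 kPa.
σ'_f = 84.001 > σ'_p = 63.1 kPa, so the stress path crosses the preconsolidation pressure — recompression up to σ'_p, then virgin compression beyond:
S_c = H/(1+e₀)·[C_r·log₁₀(σ'_p/σ'_0) + C_c·log₁₀(σ'_f/σ'_p)]
    = 4.9/1.94 × [0.067×log₁₀(63.1/30.815) + 0.2×log₁₀(84.001/63.1)]
    = 2.5258 × [0.020855 + 0.024851] = 0.1154 m

S_c ≈ 0.115 m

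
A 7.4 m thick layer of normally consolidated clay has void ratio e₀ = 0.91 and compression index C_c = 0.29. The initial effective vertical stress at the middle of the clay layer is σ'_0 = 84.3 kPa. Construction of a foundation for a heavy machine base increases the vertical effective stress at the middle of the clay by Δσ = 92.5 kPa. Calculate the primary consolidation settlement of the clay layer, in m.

S_c ≈ 0.361 m

Final effective stress: σ'_f = σ'_0 + Δσ = 84.3 + 92.5 = 176.8 kPa.
Normally consolidated clay, so the full stress increment lies on the virgin compression line:
S_c = C_c·H/(1+e₀)·log₁₀(σ'_f/σ'_0) = 0.29×7.4/(1+0.91)×log₁₀(176.8/84.3)
    = 1.1236 × 0.32165 = 0.3614 m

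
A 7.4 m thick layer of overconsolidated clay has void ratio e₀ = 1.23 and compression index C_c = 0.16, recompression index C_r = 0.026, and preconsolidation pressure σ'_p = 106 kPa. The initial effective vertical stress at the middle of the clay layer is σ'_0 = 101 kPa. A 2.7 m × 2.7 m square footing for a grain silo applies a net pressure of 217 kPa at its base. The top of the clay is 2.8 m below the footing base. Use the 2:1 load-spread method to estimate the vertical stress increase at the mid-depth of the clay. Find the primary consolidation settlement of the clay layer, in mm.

S_c ≈ 29.8 mm

Mid-depth of clay below the footing base: z = 2.8 + 7.4/2 = 6.5 m.
Stress increase at mid-clay by the 2:1 spreading method:
Δσ = qBL/((B+z)(L+z)) = 217×2.7×2.7/((2.7+6.5)(2.7+6.5)) = 18.69 kPa
Final effective stress: σ'_f = 101 + 18.69 = 119.69 kPa.
σ'_f = 119.69 > σ'_p = 106 kPa, so the stress path crosses the preconsolidation pressure — recompression up to σ'_p, then virgin compression beyond:
S_c = H/(1+e₀)·[C_r·log₁₀(σ'_p/σ'_0) + C_c·log₁₀(σ'_f/σ'_p)]
    = 7.4/2.23 × [0.026×log₁₀(106/101) + 0.16×log₁₀(119.69/106)]
    = 3.3184 × [0.0005456 + 0.0084403] = 0.02982 m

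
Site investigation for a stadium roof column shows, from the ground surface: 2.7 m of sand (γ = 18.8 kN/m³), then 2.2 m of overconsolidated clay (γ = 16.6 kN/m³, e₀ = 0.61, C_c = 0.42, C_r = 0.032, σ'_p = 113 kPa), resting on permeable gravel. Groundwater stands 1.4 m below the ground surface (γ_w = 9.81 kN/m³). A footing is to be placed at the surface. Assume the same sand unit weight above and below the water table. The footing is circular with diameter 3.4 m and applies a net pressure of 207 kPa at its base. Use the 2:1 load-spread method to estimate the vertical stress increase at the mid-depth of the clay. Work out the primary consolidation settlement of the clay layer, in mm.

S_c ≈ 13.3 mm

Mid-depth of clay below the ground surface: z = 2.7 + 2.2/2 = 3.8 m.
Total vertical stress at mid-clay: σ_v = 18.8×2.7 + 16.6×1.1 = 69.02 kPa.
Pore pressure: u = 9.81×(3.8 − 1.4) = 23.544 kPa.
Initial effective stress: σ'_0 = σ_v − u = 69.02 − 23.544 = 45.476 kPa.
Stress increase at mid-clay by the 2:1 spreading method:
Δσ ≈ qD²/(D+z)² = 207×3.4²/(3.4+3.8)² = 46.16 kPa
Final effective stress: σ'_f = 45.476 + 46.16 = 91.636 kPa.
σ'_f = 91.636 ≤ σ'_p = 113 kPa, so the clay remains overconsolidated and only the recompression index applies:
S_c = C_r·H/(1+e₀)·log₁₀(σ'_f/σ'_0) = 0.032×2.2/1.61×log₁₀(91.636/45.476)
    = 0.043728 × 0.30428 = 0.01331 m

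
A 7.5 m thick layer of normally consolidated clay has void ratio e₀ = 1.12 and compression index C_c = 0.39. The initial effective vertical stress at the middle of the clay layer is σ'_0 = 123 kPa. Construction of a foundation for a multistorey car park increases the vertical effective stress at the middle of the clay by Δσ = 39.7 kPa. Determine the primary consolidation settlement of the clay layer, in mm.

S_c ≈ 168 mm

Final effective stress: σ'_f = σ'_0 + Δσ = 123 + 39.7 = 162.7 kPa.
Normally consolidated clay, so the full stress increment lies on the virgin compression line:
S_c = C_c·H/(1+e₀)·log₁₀(σ'_f/σ'_0) = 0.39×7.5/(1+1.12)×log₁₀(162.7/123)
    = 1.3797 × 0.12148 = 0.1676 m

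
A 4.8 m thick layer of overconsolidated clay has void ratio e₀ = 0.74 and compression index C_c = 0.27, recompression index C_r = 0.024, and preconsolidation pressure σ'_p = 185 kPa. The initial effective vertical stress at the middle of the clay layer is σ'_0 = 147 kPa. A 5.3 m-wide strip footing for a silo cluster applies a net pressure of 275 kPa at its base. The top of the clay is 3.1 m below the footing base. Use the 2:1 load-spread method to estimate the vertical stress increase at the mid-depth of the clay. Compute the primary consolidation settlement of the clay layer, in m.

Mid-depth of clay below the footing base: z = 3.1 + 4.8/2 = 5.5 m.
Stress increase at mid-clay by the 2:1 spreading method:
Δσ = qB/(B+z) = 275×5.3/(5.3+5.5) = 134.95 kPa
Final effective stress: σ'_f = 147 + 134.95 = 281.95 kPa.
σ'_f = 281.95 > σ'_p = 185 kPa, so the stress path crosses the preconsolidation pressure — recompression up to σ'_p, then virgin compression beyond:
S_c = H/(1+e₀)·[C_r·log₁₀(σ'_p/σ'_0) + C_c·log₁₀(σ'_f/σ'_p)]
    = 4.8/1.74 × [0.024×log₁₀(185/147) + 0.27×log₁₀(281.95/185)]
    = 2.7586 × [0.0023965 + 0.04941] = 0.1429 m

S_c ≈ 0.143 m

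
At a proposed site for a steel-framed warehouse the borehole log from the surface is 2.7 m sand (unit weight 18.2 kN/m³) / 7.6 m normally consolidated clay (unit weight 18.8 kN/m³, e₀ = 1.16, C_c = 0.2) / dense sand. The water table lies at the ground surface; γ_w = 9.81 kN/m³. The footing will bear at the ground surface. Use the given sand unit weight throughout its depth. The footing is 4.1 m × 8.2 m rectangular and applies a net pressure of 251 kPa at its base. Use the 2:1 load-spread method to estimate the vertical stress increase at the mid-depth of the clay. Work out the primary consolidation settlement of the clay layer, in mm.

Mid-depth of clay below the ground surface: z = 2.7 + 7.6/2 = 6.5 m.
Total vertical stress at mid-clay: σ_v = 18.2×2.7 + 18.8×3.8 = 120.58 kPa.
Pore pressure: u = 9.81×(6.5 − 0) = 63.765 kPa.
Initial effective stress: σ'_0 = σ_v − u = 120.58 − 63.765 = 56.815 kPa.
Stress increase at mid-clay by the 2:1 spreading method:
Δσ = qBL/((B+z)(L+z)) = 251×4.1×8.2/((4.1+6.5)(8.2+6.5)) = 54.156 kPa
Final effective stress: σ'_f = σ'_0 + Δσ = 56.815 + 54.156 = 110.97 kPa.
Normally consolidated clay, so the full stress increment lies on the virgin compression line:
S_c = C_c·H/(1+e₀)·log₁₀(σ'_f/σ'_0) = 0.2×7.6/(1+1.16)×log₁₀(110.97/56.815)
    = 0.7037 × 0.29074 = 0.2046 m

S_c ≈ 205 mm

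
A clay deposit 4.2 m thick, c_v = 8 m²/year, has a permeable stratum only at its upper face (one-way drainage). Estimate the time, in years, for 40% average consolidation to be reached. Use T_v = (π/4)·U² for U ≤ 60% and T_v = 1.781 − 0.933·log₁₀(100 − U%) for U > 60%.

Drainage path length: H_d = H = 4.2 m (single drainage).
U ≤ 60%: T_v = (π/4)·U² = (π/4)×0.4² = 0.12566.
t = T_v·H_d²/c_v = 0.12566×4.2²/8 = 0.2771 years.

t ≈ 0.277 years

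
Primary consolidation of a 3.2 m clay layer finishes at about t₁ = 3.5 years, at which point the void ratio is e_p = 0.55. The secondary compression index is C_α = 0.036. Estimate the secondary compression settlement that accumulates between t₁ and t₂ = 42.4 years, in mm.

Secondary compression: S_s = C_α·H/(1+e_p)·log₁₀(t₂/t₁)
S_s = 0.036×3.2/(1+0.55)×log₁₀(42.4/3.5)
    = 0.07432 × 1.083 = 0.08051 m

S_s ≈ 80.5 mm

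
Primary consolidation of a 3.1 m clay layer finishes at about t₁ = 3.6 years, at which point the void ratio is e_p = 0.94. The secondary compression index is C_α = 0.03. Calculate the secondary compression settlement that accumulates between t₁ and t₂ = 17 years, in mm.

Secondary compression: S_s = C_α·H/(1+e_p)·log₁₀(t₂/t₁)
S_s = 0.03×3.1/(1+0.94)×log₁₀(17/3.6)
    = 0.04794 × 0.6741 = 0.03232 m

S_s ≈ 32.3 mm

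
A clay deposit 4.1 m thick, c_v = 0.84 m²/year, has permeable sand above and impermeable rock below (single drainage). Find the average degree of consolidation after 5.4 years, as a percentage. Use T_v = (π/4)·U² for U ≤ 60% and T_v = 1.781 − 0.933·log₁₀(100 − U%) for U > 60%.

Drainage path length: H_d = H = 4.1 m (single drainage).
T_v = c_v·t/H_d² = 0.84×5.4/4.1² = 0.26984.
T_v = 0.26984 corresponds to the U ≤ 60% branch:
U = √(4T_v/π) = 0.5861

U ≈ 58.6 %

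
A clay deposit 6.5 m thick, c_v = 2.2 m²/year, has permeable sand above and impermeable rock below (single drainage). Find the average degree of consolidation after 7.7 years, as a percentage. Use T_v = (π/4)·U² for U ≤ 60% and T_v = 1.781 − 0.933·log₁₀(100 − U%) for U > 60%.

U ≈ 69.9 %

Drainage path length: H_d = H = 6.5 m (single drainage).
T_v = c_v·t/H_d² = 2.2×7.7/6.5² = 0.40095.
T_v = 0.40095 corresponds to the U > 60% branch:
U = 1 − 10^((1.781 − T_v)/0.933)/100 = 0.6986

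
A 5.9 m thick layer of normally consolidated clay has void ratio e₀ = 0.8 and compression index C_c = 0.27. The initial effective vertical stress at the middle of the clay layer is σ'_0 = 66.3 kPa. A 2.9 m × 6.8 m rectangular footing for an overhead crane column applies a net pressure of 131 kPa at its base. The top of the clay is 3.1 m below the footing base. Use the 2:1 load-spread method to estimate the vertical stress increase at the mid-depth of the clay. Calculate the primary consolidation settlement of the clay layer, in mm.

Mid-depth of clay below the footing base: z = 3.1 + 5.9/2 = 6.05 m.
Stress increase at mid-clay by the 2:1 spreading method:
Δσ = qBL/((B+z)(L+z)) = 131×2.9×6.8/((2.9+6.05)(6.8+6.05)) = 22.462 kPa
Final effective stress: σ'_f = σ'_0 + Δσ = 66.3 + 22.462 = 88.762 kPa.
Normally consolidated clay, so the full stress increment lies on the virgin compression line:
S_c = C_c·H/(1+e₀)·log₁₀(σ'_f/σ'_0) = 0.27×5.9/(1+0.8)×log₁₀(88.762/66.3)
    = 0.885 × 0.12671 = 0.1121 m

S_c ≈ 112 mm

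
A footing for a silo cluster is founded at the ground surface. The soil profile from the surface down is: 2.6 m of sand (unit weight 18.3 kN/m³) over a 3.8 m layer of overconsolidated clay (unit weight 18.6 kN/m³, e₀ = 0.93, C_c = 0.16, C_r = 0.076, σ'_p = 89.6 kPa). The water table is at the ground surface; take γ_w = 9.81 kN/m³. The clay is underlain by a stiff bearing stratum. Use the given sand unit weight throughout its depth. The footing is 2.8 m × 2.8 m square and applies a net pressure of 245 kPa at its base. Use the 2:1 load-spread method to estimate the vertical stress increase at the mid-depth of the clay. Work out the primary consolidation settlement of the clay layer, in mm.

S_c ≈ 42.7 mm

Mid-depth of clay below the ground surface: z = 2.6 + 3.8/2 = 4.5 m.
Total vertical stress at mid-clay: σ_v = 18.3×2.6 + 18.6×1.9 = 82.92 kPa.
Pore pressure: u = 9.81×(4.5 − 0) = 44.145 kPa.
Initial effective stress: σ'_0 = σ_v − u = 82.92 − 44.145 = 38.775 kPa.
Stress increase at mid-clay by the 2:1 spreading method:
Δσ = qBL/((B+z)(L+z)) = 245×2.8×2.8/((2.8+4.5)(2.8+4.5)) = 36.044 kPa
Final effective stress: σ'_f = 38.775 + 36.044 = 74.819 kPa.
σ'_f = 74.819 ≤ σ'_p = 89.6 kPa, so the clay remains overconsolidated and only the recompression index applies:
S_c = C_r·H/(1+e₀)·log₁₀(σ'_f/σ'_0) = 0.076×3.8/1.93×log₁₀(74.819/38.775)
    = 0.14964 × 0.28546 = 0.04272 m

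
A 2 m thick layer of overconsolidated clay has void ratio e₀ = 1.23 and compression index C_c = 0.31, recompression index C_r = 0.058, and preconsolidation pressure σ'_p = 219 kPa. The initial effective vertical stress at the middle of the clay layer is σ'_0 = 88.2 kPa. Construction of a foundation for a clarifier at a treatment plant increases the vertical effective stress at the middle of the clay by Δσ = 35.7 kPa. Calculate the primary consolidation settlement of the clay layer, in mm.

S_c ≈ 7.68 mm

Final effective stress: σ'_f = 88.2 + 35.7 = 123.9 kPa.
σ'_f = 123.9 ≤ σ'_p = 219 kPa, so the clay remains overconsolidated and only the recompression index applies:
S_c = C_r·H/(1+e₀)·log₁₀(σ'_f/σ'_0) = 0.058×2/2.23×log₁₀(123.9/88.2)
    = 0.052018 × 0.1476 = 0.007678 m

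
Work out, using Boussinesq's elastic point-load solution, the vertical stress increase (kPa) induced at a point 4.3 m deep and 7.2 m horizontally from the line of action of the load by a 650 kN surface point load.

Boussinesq vertical stress below a point load on an elastic half-space:
Δσ_z = 3P/(2πz²) · [1 + (r/z)²]^(−5/2)
r/z = 7.2/4.3 = 1.6744; [1+(r/z)²]^(−5/2) = 0.03544.
Δσ_z = 3×650/(2π×4.3²) × 0.03544 = 16.785 × 0.03544 = 0.5949 kPa

Δσ_z ≈ 0.595 kPa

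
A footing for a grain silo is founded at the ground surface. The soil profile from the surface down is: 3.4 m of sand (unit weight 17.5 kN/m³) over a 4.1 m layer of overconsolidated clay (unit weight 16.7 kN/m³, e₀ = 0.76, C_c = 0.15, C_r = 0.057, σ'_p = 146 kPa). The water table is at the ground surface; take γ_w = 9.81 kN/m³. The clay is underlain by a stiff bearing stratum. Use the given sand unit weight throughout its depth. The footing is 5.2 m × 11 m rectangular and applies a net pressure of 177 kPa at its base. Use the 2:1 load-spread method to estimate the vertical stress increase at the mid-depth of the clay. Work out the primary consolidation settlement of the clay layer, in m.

Mid-depth of clay below the ground surface: z = 3.4 + 4.1/2 = 5.45 m.
Total vertical stress at mid-clay: σ_v = 17.5×3.4 + 16.7×2.05 = 93.735 kPa.
Pore pressure: u = 9.81×(5.45 − 0) = 53.465 kPa.
Initial effective stress: σ'_0 = σ_v − u = 93.735 − 53.465 = 40.27 kPa.
Stress increase at mid-clay by the 2:1 spreading method:
Δσ = qBL/((B+z)(L+z)) = 177×5.2×11/((5.2+5.45)(11+5.45)) = 57.79 kPa
Final effective stress: σ'_f = 40.27 + 57.79 = 98.06 kPa.
σ'_f = 98.06 ≤ σ'_p = 146 kPa, so the clay remains overconsolidated and only the recompression index applies:
S_c = C_r·H/(1+e₀)·log₁₀(σ'_f/σ'_0) = 0.057×4.1/1.76×log₁₀(98.06/40.27)
    = 0.13278 × 0.38651 = 0.05132 m

S_c ≈ 0.0513 m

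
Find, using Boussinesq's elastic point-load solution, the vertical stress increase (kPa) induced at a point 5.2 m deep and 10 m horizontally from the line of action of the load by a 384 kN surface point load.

Δσ_z ≈ 0.142 kPa

Boussinesq vertical stress below a point load on an elastic half-space:
Δσ_z = 3P/(2πz²) · [1 + (r/z)²]^(−5/2)
r/z = 10/5.2 = 1.9231; [1+(r/z)²]^(−5/2) = 0.020901.
Δσ_z = 3×384/(2π×5.2²) × 0.020901 = 6.7806 × 0.020901 = 0.1417 kPa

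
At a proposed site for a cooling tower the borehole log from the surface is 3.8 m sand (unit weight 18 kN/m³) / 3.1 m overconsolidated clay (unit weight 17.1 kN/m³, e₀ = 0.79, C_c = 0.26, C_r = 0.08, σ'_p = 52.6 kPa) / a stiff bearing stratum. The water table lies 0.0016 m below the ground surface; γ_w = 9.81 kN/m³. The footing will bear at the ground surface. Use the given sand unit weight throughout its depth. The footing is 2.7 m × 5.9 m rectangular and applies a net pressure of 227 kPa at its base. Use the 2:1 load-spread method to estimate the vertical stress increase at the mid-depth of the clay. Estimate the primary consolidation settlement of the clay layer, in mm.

Mid-depth of clay below the ground surface: z = 3.8 + 3.1/2 = 5.35 m.
Total vertical stress at mid-clay: σ_v = 18×3.8 + 17.1×1.55 = 94.905 kPa.
Pore pressure: u = 9.81×(5.35 − 0.0016) = 52.464 kPa.
Initial effective stress: σ'_0 = σ_v − u = 94.905 − 52.464 = 42.441 kPa.
Stress increase at mid-clay by the 2:1 spreading method:
Δσ = qBL/((B+z)(L+z)) = 227×2.7×5.9/((2.7+5.35)(5.9+5.35)) = 39.929 kPa
Final effective stress: σ'_f = 42.441 + 39.929 = 82.37 kPa.
σ'_f = 82.37 > σ'_p = 52.6 kPa, so the stress path crosses the preconsolidation pressure — recompression up to σ'_p, then virgin compression beyond:
S_c = H/(1+e₀)·[C_r·log₁₀(σ'_p/σ'_0) + C_c·log₁₀(σ'_f/σ'_p)]
    = 3.1/1.79 × [0.08×log₁₀(52.6/42.441) + 0.26×log₁₀(82.37/52.6)]
    = 1.7318 × [0.007456 + 0.050644] = 0.1006 m

S_c ≈ 101 mm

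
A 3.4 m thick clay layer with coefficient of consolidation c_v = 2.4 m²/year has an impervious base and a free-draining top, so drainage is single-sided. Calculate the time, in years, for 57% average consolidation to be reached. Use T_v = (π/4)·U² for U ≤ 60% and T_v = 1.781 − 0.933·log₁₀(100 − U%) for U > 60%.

Drainage path length: H_d = H = 3.4 m (single drainage).
U ≤ 60%: T_v = (π/4)·U² = (π/4)×0.57² = 0.25518.
t = T_v·H_d²/c_v = 0.25518×3.4²/2.4 = 1.229 years.

t ≈ 1.23 years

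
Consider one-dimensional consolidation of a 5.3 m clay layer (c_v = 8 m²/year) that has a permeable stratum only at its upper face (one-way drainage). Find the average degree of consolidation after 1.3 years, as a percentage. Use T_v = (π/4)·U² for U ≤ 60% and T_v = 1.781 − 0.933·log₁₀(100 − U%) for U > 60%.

Drainage path length: H_d = H = 5.3 m (single drainage).
T_v = c_v·t/H_d² = 8×1.3/5.3² = 0.37024.
T_v = 0.37024 corresponds to the U > 60% branch:
U = 1 − 10^((1.781 − T_v)/0.933)/100 = 0.6749

U ≈ 67.5 %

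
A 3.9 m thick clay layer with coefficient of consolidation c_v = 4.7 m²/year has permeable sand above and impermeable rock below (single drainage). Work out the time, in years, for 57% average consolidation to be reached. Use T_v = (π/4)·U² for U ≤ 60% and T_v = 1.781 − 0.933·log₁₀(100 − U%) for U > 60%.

Drainage path length: H_d = H = 3.9 m (single drainage).
U ≤ 60%: T_v = (π/4)·U² = (π/4)×0.57² = 0.25518.
t = T_v·H_d²/c_v = 0.25518×3.9²/4.7 = 0.8258 years.

t ≈ 0.826 years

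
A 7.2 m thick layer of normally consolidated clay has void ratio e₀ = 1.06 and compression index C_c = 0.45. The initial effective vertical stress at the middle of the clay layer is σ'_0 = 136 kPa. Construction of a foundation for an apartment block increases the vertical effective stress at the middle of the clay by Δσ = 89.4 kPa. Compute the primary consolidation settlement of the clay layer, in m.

S_c ≈ 0.345 m

Final effective stress: σ'_f = σ'_0 + Δσ = 136 + 89.4 = 225.4 kPa.
Normally consolidated clay, so the full stress increment lies on the virgin compression line:
S_c = C_c·H/(1+e₀)·log₁₀(σ'_f/σ'_0) = 0.45×7.2/(1+1.06)×log₁₀(225.4/136)
    = 1.5728 × 0.21942 = 0.3451 m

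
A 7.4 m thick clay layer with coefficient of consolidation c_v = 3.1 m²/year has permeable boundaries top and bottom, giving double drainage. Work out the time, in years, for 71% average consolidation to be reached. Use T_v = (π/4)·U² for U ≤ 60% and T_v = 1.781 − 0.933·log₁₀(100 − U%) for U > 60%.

t ≈ 1.84 years

Drainage path length: H_d = H/2 = 3.7 m (double drainage).
U > 60%: T_v = 1.781 − 0.933·log₁₀(100 − 71) = 0.41658.
t = T_v·H_d²/c_v = 0.41658×3.7²/3.1 = 1.84 years.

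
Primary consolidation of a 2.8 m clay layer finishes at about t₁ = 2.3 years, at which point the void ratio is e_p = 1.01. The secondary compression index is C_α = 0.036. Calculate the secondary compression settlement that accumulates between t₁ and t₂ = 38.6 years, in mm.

S_s ≈ 61.4 mm

Secondary compression: S_s = C_α·H/(1+e_p)·log₁₀(t₂/t₁)
S_s = 0.036×2.8/(1+1.01)×log₁₀(38.6/2.3)
    = 0.05015 × 1.225 = 0.06143 m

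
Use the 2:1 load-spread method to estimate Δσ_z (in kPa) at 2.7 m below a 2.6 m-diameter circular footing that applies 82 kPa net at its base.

By the 2:1 method the load spreads at 1 horizontal : 2 vertical, so at depth z the loaded area has grown by z in each plan dimension:
Δσ ≈ qD²/(D+z)² = 82×2.6²/(2.6+2.7)² = 19.734 kPa

Δσ_z ≈ 19.7 kPa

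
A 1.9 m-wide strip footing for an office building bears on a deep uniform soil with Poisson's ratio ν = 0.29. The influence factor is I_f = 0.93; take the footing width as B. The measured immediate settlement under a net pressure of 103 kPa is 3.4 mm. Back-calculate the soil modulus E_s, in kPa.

E_s ≈ 49000 kPa

S_e = q·B·(1−ν²)/E_s · I_f  ⇒  E_s = q·B·(1−ν²)·I_f / S_e.
E_s = 103 × 1.9 × 0.9159 × 0.93 / 0.0034 = 49030 kPa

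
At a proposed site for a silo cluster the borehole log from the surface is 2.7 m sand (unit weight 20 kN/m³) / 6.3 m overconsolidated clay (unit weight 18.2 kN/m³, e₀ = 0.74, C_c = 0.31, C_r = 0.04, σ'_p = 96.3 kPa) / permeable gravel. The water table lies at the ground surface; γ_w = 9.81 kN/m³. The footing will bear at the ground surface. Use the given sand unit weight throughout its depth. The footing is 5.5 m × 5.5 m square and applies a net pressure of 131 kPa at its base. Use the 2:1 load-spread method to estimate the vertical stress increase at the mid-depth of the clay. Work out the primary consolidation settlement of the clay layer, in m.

S_c ≈ 0.0284 m

Mid-depth of clay below the ground surface: z = 2.7 + 6.3/2 = 5.85 m.
Total vertical stress at mid-clay: σ_v = 20×2.7 + 18.2×3.15 = 111.33 kPa.
Pore pressure: u = 9.81×(5.85 − 0) = 57.389 kPa.
Initial effective stress: σ'_0 = σ_v − u = 111.33 − 57.389 = 53.941 kPa.
Stress increase at mid-clay by the 2:1 spreading method:
Δσ = qBL/((B+z)(L+z)) = 131×5.5×5.5/((5.5+5.85)(5.5+5.85)) = 30.761 kPa
Final effective stress: σ'_f = 53.941 + 30.761 = 84.702 kPa.
σ'_f = 84.702 ≤ σ'_p = 96.3 kPa, so the clay remains overconsolidated and only the recompression index applies:
S_c = C_r·H/(1+e₀)·log₁₀(σ'_f/σ'_0) = 0.04×6.3/1.74×log₁₀(84.702/53.941)
    = 0.14483 × 0.19597 = 0.02838 m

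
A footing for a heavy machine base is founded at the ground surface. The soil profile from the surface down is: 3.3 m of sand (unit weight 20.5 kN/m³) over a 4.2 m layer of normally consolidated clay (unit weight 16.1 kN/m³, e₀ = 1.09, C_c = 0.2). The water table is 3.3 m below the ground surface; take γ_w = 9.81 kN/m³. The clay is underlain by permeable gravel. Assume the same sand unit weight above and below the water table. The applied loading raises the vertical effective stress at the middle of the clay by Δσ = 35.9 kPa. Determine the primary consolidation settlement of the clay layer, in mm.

S_c ≈ 64.1 mm

Mid-depth of clay below the ground surface: z = 3.3 + 4.2/2 = 5.4 m.
Total vertical stress at mid-clay: σ_v = 20.5×3.3 + 16.1×2.1 = 101.46 kPa.
Pore pressure: u = 9.81×(5.4 − 3.3) = 20.601 kPa.
Initial effective stress: σ'_0 = σ_v − u = 101.46 − 20.601 = 80.859 kPa.
Final effective stress: σ'_f = σ'_0 + Δσ = 80.859 + 35.9 = 116.76 kPa.
Normally consolidated clay, so the full stress increment lies on the virgin compression line:
S_c = C_c·H/(1+e₀)·log₁₀(σ'_f/σ'_0) = 0.2×4.2/(1+1.09)×log₁₀(116.76/80.859)
    = 0.40191 × 0.15957 = 0.06413 m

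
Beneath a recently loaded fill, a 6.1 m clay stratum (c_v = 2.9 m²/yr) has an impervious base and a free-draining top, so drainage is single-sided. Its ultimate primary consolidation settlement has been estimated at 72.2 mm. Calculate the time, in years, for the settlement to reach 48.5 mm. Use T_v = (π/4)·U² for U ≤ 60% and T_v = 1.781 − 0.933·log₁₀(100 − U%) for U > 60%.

Drainage path length: H_d = H = 6.1 m (single drainage).
U = S(t)/S_ult = 48.5/72.2 = 0.6717.
U > 60%: T_v = 1.781 − 0.933·log₁₀(100 − 67.175) = 0.36637.
t = T_v·H_d²/c_v = 0.36637×6.1²/2.9 = 4.701 years.

t ≈ 4.7 years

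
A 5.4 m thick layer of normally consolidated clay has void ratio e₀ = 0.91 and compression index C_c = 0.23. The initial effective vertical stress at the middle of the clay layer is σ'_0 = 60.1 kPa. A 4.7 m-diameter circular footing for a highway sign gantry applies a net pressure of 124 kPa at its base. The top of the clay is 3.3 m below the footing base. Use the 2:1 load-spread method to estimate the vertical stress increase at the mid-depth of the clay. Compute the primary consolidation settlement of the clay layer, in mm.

Mid-depth of clay below the footing base: z = 3.3 + 5.4/2 = 6 m.
Stress increase at mid-clay by the 2:1 spreading method:
Δσ ≈ qD²/(D+z)² = 124×4.7²/(4.7+6)² = 23.925 kPa
Final effective stress: σ'_f = σ'_0 + Δσ = 60.1 + 23.925 = 84.025 kPa.
Normally consolidated clay, so the full stress increment lies on the virgin compression line:
S_c = C_c·H/(1+e₀)·log₁₀(σ'_f/σ'_0) = 0.23×5.4/(1+0.91)×log₁₀(84.025/60.1)
    = 0.65026 × 0.14553 = 0.09463 m

S_c ≈ 94.6 mm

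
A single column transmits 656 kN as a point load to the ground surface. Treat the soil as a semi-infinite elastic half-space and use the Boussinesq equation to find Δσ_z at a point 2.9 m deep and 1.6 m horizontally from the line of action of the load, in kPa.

Boussinesq vertical stress below a point load on an elastic half-space:
Δσ_z = 3P/(2πz²) · [1 + (r/z)²]^(−5/2)
r/z = 1.6/2.9 = 0.55172; [1+(r/z)²]^(−5/2) = 0.5146.
Δσ_z = 3×656/(2π×2.9²) × 0.5146 = 37.243 × 0.5146 = 19.17 kPa

Δσ_z ≈ 19.2 kPa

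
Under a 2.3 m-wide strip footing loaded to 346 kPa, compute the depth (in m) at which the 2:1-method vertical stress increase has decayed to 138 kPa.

2:1 spreading — at depth z the loaded area has grown by z in each plan dimension:
qB/(B+z) = Δσ_z ⇒ z = qB/Δσ_z − B = 346×2.3/138 − 2.3 = 3.467 m

z ≈ 3.47 m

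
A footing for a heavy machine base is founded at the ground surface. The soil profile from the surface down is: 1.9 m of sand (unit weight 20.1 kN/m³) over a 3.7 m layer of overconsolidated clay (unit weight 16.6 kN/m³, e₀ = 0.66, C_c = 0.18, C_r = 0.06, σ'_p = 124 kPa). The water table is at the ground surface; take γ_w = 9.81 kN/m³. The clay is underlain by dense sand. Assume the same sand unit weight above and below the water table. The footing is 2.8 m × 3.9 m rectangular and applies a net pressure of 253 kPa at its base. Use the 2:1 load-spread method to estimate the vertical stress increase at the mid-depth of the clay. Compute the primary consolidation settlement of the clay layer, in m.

S_c ≈ 0.0581 m

Mid-depth of clay below the ground surface: z = 1.9 + 3.7/2 = 3.75 m.
Total vertical stress at mid-clay: σ_v = 20.1×1.9 + 16.6×1.85 = 68.9 kPa.
Pore pressure: u = 9.81×(3.75 − 0) = 36.788 kPa.
Initial effective stress: σ'_0 = σ_v − u = 68.9 − 36.788 = 32.112 kPa.
Stress increase at mid-clay by the 2:1 spreading method:
Δσ = qBL/((B+z)(L+z)) = 253×2.8×3.9/((2.8+3.75)(3.9+3.75)) = 55.137 kPa
Final effective stress: σ'_f = 32.112 + 55.137 = 87.249 kPa.
σ'_f = 87.249 ≤ σ'_p = 124 kPa, so the clay remains overconsolidated and only the recompression index applies:
S_c = C_r·H/(1+e₀)·log₁₀(σ'_f/σ'_0) = 0.06×3.7/1.66×log₁₀(87.249/32.112)
    = 0.13373 × 0.43409 = 0.05805 m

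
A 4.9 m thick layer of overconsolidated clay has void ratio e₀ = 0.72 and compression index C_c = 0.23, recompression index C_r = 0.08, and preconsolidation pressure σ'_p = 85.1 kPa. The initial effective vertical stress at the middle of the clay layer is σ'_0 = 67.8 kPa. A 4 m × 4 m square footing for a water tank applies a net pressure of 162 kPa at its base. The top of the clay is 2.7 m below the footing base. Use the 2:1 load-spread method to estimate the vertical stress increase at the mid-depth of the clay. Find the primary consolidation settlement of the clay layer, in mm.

Mid-depth of clay below the footing base: z = 2.7 + 4.9/2 = 5.15 m.
Stress increase at mid-clay by the 2:1 spreading method:
Δσ = qBL/((B+z)(L+z)) = 162×4×4/((4+5.15)(4+5.15)) = 30.959 kPa
Final effective stress: σ'_f = 67.8 + 30.959 = 98.759 kPa.
σ'_f = 98.759 > σ'_p = 85.1 kPa, so the stress path crosses the preconsolidation pressure — recompression up to σ'_p, then virgin compression beyond:
S_c = H/(1+e₀)·[C_r·log₁₀(σ'_p/σ'_0) + C_c·log₁₀(σ'_f/σ'_p)]
    = 4.9/1.72 × [0.08×log₁₀(85.1/67.8) + 0.23×log₁₀(98.759/85.1)]
    = 2.8488 × [0.007896 + 0.014869] = 0.06485 m

S_c ≈ 64.9 mm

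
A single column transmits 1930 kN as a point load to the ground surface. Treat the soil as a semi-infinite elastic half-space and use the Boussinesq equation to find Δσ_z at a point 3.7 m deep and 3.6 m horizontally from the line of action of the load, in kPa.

Δσ_z ≈ 12.7 kPa

Boussinesq vertical stress below a point load on an elastic half-space:
Δσ_z = 3P/(2πz²) · [1 + (r/z)²]^(−5/2)
r/z = 3.6/3.7 = 0.97297; [1+(r/z)²]^(−5/2) = 0.18913.
Δσ_z = 3×1930/(2π×3.7²) × 0.18913 = 67.312 × 0.18913 = 12.73 kPa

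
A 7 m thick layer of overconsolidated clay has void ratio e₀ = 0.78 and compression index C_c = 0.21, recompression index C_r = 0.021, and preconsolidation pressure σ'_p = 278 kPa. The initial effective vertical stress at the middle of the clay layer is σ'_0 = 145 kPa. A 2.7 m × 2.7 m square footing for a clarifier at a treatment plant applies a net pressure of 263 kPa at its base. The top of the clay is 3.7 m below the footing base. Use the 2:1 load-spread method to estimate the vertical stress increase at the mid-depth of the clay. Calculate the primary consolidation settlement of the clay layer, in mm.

S_c ≈ 4.54 mm

Mid-depth of clay below the footing base: z = 3.7 + 7/2 = 7.2 m.
Stress increase at mid-clay by the 2:1 spreading method:
Δσ = qBL/((B+z)(L+z)) = 263×2.7×2.7/((2.7+7.2)(2.7+7.2)) = 19.562 kPa
Final effective stress: σ'_f = 145 + 19.562 = 164.56 kPa.
σ'_f = 164.56 ≤ σ'_p = 278 kPa, so the clay remains overconsolidated and only the recompression index applies:
S_c = C_r·H/(1+e₀)·log₁₀(σ'_f/σ'_0) = 0.021×7/1.78×log₁₀(164.56/145)
    = 0.082585 × 0.054956 = 0.004539 m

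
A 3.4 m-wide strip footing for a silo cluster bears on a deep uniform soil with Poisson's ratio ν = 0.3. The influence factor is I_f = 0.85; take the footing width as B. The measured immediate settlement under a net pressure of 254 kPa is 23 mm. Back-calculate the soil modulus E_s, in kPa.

S_e = q·B·(1−ν²)/E_s · I_f  ⇒  E_s = q·B·(1−ν²)·I_f / S_e.
E_s = 254 × 3.4 × 0.91 × 0.85 / 0.023 = 29040 kPa

E_s ≈ 29000 kPa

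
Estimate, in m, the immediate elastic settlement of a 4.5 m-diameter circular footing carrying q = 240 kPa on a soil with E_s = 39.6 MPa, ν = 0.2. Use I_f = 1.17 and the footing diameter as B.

S_e ≈ 0.0306 m

Immediate (elastic) settlement: S_e = q·B·(1−ν²)/E_s · I_f.
E_s = 39.6 MPa = 39600 kPa.
S_e = 240 × 4.5 × (1 − 0.2²) / 39600 × 1.17
    = 240 × 4.5 × 0.96 / 39600 × 1.17
    = 0.03063 m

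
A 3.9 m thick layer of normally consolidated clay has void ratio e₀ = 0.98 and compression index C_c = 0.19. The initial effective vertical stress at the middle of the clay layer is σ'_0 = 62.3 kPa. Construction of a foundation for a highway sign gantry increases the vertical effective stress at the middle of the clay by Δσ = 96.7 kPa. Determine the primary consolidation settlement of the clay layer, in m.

S_c ≈ 0.152 m

Final effective stress: σ'_f = σ'_0 + Δσ = 62.3 + 96.7 = 159 kPa.
Normally consolidated clay, so the full stress increment lies on the virgin compression line:
S_c = C_c·H/(1+e₀)·log₁₀(σ'_f/σ'_0) = 0.19×3.9/(1+0.98)×log₁₀(159/62.3)
    = 0.37424 × 0.40691 = 0.1523 m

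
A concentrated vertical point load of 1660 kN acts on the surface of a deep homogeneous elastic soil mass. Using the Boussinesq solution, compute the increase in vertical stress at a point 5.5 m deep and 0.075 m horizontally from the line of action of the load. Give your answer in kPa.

Boussinesq vertical stress below a point load on an elastic half-space:
Δσ_z = 3P/(2πz²) · [1 + (r/z)²]^(−5/2)
r/z = 0.075/5.5 = 0.013636; [1+(r/z)²]^(−5/2) = 0.99954.
Δσ_z = 3×1660/(2π×5.5²) × 0.99954 = 26.201 × 0.99954 = 26.19 kPa

Δσ_z ≈ 26.2 kPa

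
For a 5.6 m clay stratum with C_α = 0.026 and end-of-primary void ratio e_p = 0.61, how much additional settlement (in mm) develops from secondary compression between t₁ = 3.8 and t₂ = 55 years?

S_s ≈ 105 mm

Secondary compression: S_s = C_α·H/(1+e_p)·log₁₀(t₂/t₁)
S_s = 0.026×5.6/(1+0.61)×log₁₀(55/3.8)
    = 0.09043 × 1.161 = 0.105 m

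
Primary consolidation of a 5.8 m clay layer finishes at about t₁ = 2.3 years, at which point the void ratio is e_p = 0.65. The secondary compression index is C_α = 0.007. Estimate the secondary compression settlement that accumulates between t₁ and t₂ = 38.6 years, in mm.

S_s ≈ 30.1 mm

Secondary compression: S_s = C_α·H/(1+e_p)·log₁₀(t₂/t₁)
S_s = 0.007×5.8/(1+0.65)×log₁₀(38.6/2.3)
    = 0.02461 × 1.225 = 0.03014 m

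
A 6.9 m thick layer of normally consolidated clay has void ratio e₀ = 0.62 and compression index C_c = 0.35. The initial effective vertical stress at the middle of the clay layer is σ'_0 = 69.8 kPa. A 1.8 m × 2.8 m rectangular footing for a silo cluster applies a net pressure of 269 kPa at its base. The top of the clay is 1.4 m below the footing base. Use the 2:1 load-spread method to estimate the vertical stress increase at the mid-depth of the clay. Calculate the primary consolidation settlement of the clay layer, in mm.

Mid-depth of clay below the footing base: z = 1.4 + 6.9/2 = 4.85 m.
Stress increase at mid-clay by the 2:1 spreading method:
Δσ = qBL/((B+z)(L+z)) = 269×1.8×2.8/((1.8+4.85)(2.8+4.85)) = 26.65 kPa
Final effective stress: σ'_f = σ'_0 + Δσ = 69.8 + 26.65 = 96.45 kPa.
Normally consolidated clay, so the full stress increment lies on the virgin compression line:
S_c = C_c·H/(1+e₀)·log₁₀(σ'_f/σ'_0) = 0.35×6.9/(1+0.62)×log₁₀(96.45/69.8)
    = 1.4907 × 0.14045 = 0.2094 m

S_c ≈ 209 mm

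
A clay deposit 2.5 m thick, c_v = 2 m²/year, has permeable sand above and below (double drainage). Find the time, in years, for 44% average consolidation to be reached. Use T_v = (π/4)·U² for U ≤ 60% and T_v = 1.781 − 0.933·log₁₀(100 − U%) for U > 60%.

t ≈ 0.119 years

Drainage path length: H_d = H/2 = 1.25 m (double drainage).
U ≤ 60%: T_v = (π/4)·U² = (π/4)×0.44² = 0.15205.
t = T_v·H_d²/c_v = 0.15205×1.25²/2 = 0.1188 years.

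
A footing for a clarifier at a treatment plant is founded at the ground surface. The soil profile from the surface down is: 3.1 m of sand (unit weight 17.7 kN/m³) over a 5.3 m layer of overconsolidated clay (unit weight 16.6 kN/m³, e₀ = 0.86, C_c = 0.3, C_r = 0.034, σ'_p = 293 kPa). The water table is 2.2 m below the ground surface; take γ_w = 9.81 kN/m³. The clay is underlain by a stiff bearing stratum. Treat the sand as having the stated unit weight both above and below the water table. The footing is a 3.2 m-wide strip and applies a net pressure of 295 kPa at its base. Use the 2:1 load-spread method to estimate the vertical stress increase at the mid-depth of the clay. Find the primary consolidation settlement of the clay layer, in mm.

Mid-depth of clay below the ground surface: z = 3.1 + 5.3/2 = 5.75 m.
Total vertical stress at mid-clay: σ_v = 17.7×3.1 + 16.6×2.65 = 98.86 kPa.
Pore pressure: u = 9.81×(5.75 − 2.2) = 34.825 kPa.
Initial effective stress: σ'_0 = σ_v − u = 98.86 − 34.825 = 64.035 kPa.
Stress increase at mid-clay by the 2:1 spreading method:
Δσ = qB/(B+z) = 295×3.2/(3.2+5.75) = 105.47 kPa
Final effective stress: σ'_f = 64.035 + 105.47 = 169.5 kPa.
σ'_f = 169.5 ≤ σ'_p = 293 kPa, so the clay remains overconsolidated and only the recompression index applies:
S_c = C_r·H/(1+e₀)·log₁₀(σ'_f/σ'_0) = 0.034×5.3/1.86×log₁₀(169.5/64.035)
    = 0.096883 × 0.42275 = 0.04096 m

S_c ≈ 41 mm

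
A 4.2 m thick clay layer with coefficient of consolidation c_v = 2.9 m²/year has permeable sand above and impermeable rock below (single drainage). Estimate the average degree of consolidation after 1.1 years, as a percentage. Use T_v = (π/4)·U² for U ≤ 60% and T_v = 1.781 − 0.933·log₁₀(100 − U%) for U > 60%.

Drainage path length: H_d = H = 4.2 m (single drainage).
T_v = c_v·t/H_d² = 2.9×1.1/4.2² = 0.18084.
T_v = 0.18084 corresponds to the U ≤ 60% branch:
U = √(4T_v/π) = 0.4798

U ≈ 48 %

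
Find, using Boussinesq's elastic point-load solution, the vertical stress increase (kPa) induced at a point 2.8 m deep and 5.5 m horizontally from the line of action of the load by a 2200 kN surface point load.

Boussinesq vertical stress below a point load on an elastic half-space:
Δσ_z = 3P/(2πz²) · [1 + (r/z)²]^(−5/2)
r/z = 5.5/2.8 = 1.9643; [1+(r/z)²]^(−5/2) = 0.01922.
Δσ_z = 3×2200/(2π×2.8²) × 0.01922 = 133.98 × 0.01922 = 2.575 kPa

Δσ_z ≈ 2.58 kPa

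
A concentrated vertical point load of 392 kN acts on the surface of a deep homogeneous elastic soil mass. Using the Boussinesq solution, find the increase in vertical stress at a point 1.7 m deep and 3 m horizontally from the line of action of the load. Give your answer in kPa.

Δσ_z ≈ 1.89 kPa

Boussinesq vertical stress below a point load on an elastic half-space:
Δσ_z = 3P/(2πz²) · [1 + (r/z)²]^(−5/2)
r/z = 3/1.7 = 1.7647; [1+(r/z)²]^(−5/2) = 0.029127.
Δσ_z = 3×392/(2π×1.7²) × 0.029127 = 64.763 × 0.029127 = 1.886 kPa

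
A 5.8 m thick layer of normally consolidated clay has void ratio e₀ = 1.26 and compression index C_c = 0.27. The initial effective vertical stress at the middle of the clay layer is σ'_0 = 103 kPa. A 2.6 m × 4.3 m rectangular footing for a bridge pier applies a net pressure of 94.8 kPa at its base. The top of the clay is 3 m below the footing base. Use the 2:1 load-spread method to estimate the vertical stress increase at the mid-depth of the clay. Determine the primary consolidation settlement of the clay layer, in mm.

S_c ≈ 33.7 mm

Mid-depth of clay below the footing base: z = 3 + 5.8/2 = 5.9 m.
Stress increase at mid-clay by the 2:1 spreading method:
Δσ = qBL/((B+z)(L+z)) = 94.8×2.6×4.3/((2.6+5.9)(4.3+5.9)) = 12.224 kPa
Final effective stress: σ'_f = σ'_0 + Δσ = 103 + 12.224 = 115.22 kPa.
Normally consolidated clay, so the full stress increment lies on the virgin compression line:
S_c = C_c·H/(1+e₀)·log₁₀(σ'_f/σ'_0) = 0.27×5.8/(1+1.26)×log₁₀(115.22/103)
    = 0.69292 × 0.048691 = 0.03374 m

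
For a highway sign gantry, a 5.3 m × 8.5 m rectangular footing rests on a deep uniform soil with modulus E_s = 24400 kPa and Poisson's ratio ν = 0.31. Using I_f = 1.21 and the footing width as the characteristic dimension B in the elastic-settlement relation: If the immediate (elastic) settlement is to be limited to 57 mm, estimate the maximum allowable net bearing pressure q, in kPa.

S_e = q·B·(1−ν²)/E_s · I_f  ⇒  q = S_e·E_s / (B·(1−ν²)·I_f).
q = 0.057 × 24400 / (5.3 × 0.9039 × 1.21) = 239.9 kPa

q ≈ 240 kPa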